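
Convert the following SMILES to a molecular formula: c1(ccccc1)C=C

Heavy atoms from the SMILES: 8 C.
Implicit hydrogens by atom environment:
  5 × C (aromatic): 1 H each → 5
  1 × C: 2 H
  1 × C: 1 H
  1 × C (aromatic): no H
  Total hydrogens = 8.
Molecular formula: C8H8

C8H8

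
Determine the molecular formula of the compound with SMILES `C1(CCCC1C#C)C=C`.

Heavy atoms from the SMILES: 9 C.
Implicit hydrogens by atom environment:
  4 × C: 2 H each → 8
  4 × C: 1 H each → 4
  1 × C: no H
  Total hydrogens = 12.
Molecular formula: C9H12

C9H12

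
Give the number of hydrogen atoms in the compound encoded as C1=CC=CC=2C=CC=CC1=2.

8

Hydrogens are implicit in SMILES; fill each atom to its normal valence:
  8 × C (aromatic): 1 H each → 8
  2 × C (aromatic): no H
  Total hydrogens = 8.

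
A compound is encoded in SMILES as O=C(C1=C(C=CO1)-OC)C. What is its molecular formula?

Heavy atoms from the SMILES: 7 C, 3 O.
Implicit hydrogens by atom environment:
  2 × C: 3 H each → 6
  2 × C (aromatic): 1 H each → 2
  2 × C (aromatic): no H
  2 × O: no H
  1 × C: no H
  1 × O (aromatic): no H
  Total hydrogens = 8.
Molecular formula: C7H8O3

C7H8O3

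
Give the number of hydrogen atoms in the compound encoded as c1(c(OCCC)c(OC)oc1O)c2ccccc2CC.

Hydrogens are implicit in SMILES; fill each atom to its normal valence:
  6 × C (aromatic): no H
  4 × C (aromatic): 1 H each → 4
  3 × C: 3 H each → 9
  3 × C: 2 H each → 6
  2 × O: no H
  1 × O: 1 H
  1 × O (aromatic): no H
  Total hydrogens = 20.

20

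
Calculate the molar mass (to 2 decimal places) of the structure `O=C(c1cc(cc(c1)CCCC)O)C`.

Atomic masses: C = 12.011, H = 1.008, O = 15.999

Molecular formula: C12H16O2.
M = 12×12.011 + 16×1.008 + 2×15.999 = 192.26 g/mol.

192.26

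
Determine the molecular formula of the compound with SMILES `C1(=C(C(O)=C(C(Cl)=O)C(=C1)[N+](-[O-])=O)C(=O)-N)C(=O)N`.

C9H6ClN3O6

Heavy atoms from the SMILES: 9 C, 1 Cl, 3 N, 6 O.
Implicit hydrogens by atom environment:
  5 × C (aromatic): no H
  4 × O: no H
  3 × C: no H
  2 × N: 2 H each → 4
  1 × C (aromatic): 1 H
  1 × Cl: no H
  1 × N (charge +1): no H
  1 × O: 1 H
  1 × O (charge -1): no H
  Total hydrogens = 6.
Molecular formula: C9H6ClN3O6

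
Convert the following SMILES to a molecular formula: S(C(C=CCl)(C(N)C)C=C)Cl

C7H11Cl2NS

Heavy atoms from the SMILES: 7 C, 2 Cl, 1 N, 1 S.
Implicit hydrogens by atom environment:
  4 × C: 1 H each → 4
  2 × Cl: no H
  1 × C: 3 H
  1 × C: 2 H
  1 × C: no H
  1 × N: 2 H
  1 × S: no H
  Total hydrogens = 11.
Molecular formula: C7H11Cl2NS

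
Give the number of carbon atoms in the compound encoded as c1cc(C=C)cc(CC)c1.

The symbol for carbon appears 10 times in the SMILES. Lowercase c denotes aromatic carbon and counts toward C.

10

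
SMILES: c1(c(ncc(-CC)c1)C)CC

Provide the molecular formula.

C10H15N

Heavy atoms from the SMILES: 10 C, 1 N.
Implicit hydrogens by atom environment:
  3 × C: 3 H each → 9
  3 × C (aromatic): no H
  2 × C: 2 H each → 4
  2 × C (aromatic): 1 H each → 2
  1 × N (aromatic): no H
  Total hydrogens = 15.
Molecular formula: C10H15N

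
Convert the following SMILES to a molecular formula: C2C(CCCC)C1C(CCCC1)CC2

Heavy atoms from the SMILES: 14 C.
Implicit hydrogens by atom environment:
  10 × C: 2 H each → 20
  3 × C: 1 H each → 3
  1 × C: 3 H
  Total hydrogens = 26.
Molecular formula: C14H26

C14H26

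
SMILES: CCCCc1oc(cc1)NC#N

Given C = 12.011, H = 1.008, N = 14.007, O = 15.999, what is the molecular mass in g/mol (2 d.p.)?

164.21

Molecular formula: C9H12N2O.
M = 9×12.011 + 12×1.008 + 2×14.007 + 1×15.999 = 164.21 g/mol.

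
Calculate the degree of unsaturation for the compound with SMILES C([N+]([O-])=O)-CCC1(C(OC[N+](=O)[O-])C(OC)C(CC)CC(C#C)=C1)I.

6

Molecular formula from the SMILES: C16H23IN2O6.
DoU = (2C + 2 + N − H − X)/2 = (2·16 + 2 + 2 − 23 − 1)/2 = 12/2 = 6.
(Structurally: 1 ring(s) + 5 π bond(s) = 6.)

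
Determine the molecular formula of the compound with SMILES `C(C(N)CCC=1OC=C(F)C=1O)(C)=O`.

C9H12FNO3

Heavy atoms from the SMILES: 9 C, 1 F, 1 N, 3 O.
Implicit hydrogens by atom environment:
  3 × C (aromatic): no H
  2 × C: 2 H each → 4
  1 × C: 3 H
  1 × C (aromatic): 1 H
  1 × C: 1 H
  1 × C: no H
  1 × F: no H
  1 × N: 2 H
  1 × O: 1 H
  1 × O (aromatic): no H
  1 × O: no H
  Total hydrogens = 12.
Molecular formula: C9H12FNO3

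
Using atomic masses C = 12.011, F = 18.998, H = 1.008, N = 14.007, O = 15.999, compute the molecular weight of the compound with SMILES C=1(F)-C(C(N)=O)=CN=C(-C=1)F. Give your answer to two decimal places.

158.11

Molecular formula: C6H4F2N2O.
M = 6×12.011 + 2×18.998 + 4×1.008 + 2×14.007 + 1×15.999 = 158.11 g/mol.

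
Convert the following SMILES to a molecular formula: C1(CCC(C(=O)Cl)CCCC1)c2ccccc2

C15H19ClO

Heavy atoms from the SMILES: 15 C, 1 Cl, 1 O.
Implicit hydrogens by atom environment:
  6 × C: 2 H each → 12
  5 × C (aromatic): 1 H each → 5
  2 × C: 1 H each → 2
  1 × C: no H
  1 × C (aromatic): no H
  1 × Cl: no H
  1 × O: no H
  Total hydrogens = 19.
Molecular formula: C15H19ClO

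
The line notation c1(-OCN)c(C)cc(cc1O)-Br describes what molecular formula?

Heavy atoms from the SMILES: 1 Br, 8 C, 1 N, 2 O.
Implicit hydrogens by atom environment:
  4 × C (aromatic): no H
  2 × C (aromatic): 1 H each → 2
  1 × Br: no H
  1 × C: 3 H
  1 × C: 2 H
  1 × N: 2 H
  1 × O: 1 H
  1 × O: no H
  Total hydrogens = 10.
Molecular formula: C8H10BrNO2

C8H10BrNO2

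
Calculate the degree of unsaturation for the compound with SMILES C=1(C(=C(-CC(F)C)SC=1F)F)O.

Molecular formula from the SMILES: C7H7F3OS.
DoU = (2C + 2 + N − H − X)/2 = (2·7 + 2 + 0 − 7 − 3)/2 = 6/2 = 3.
(Structurally: 1 ring(s) + 2 π bond(s) = 3.)

3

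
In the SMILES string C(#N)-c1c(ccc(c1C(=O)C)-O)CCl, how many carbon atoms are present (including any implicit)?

10

The symbol for carbon appears 10 times in the SMILES. Lowercase c denotes aromatic carbon and counts toward C.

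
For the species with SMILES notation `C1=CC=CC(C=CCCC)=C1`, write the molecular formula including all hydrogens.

C11H14

Heavy atoms from the SMILES: 11 C.
Implicit hydrogens by atom environment:
  5 × C (aromatic): 1 H each → 5
  2 × C: 2 H each → 4
  2 × C: 1 H each → 2
  1 × C: 3 H
  1 × C (aromatic): no H
  Total hydrogens = 14.
Molecular formula: C11H14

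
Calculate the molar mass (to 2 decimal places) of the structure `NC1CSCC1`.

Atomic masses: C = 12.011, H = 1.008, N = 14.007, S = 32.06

Molecular formula: C4H9NS.
M = 4×12.011 + 9×1.008 + 1×14.007 + 1×32.06 = 103.18 g/mol.

103.18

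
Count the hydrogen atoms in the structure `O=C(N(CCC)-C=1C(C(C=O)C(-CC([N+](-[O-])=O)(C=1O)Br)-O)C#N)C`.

Hydrogens are implicit in SMILES; fill each atom to its normal valence:
  5 × C: no H
  4 × C: 1 H each → 4
  3 × C: 2 H each → 6
  3 × O: no H
  2 × C: 3 H each → 6
  2 × N: no H
  2 × O: 1 H each → 2
  1 × Br: no H
  1 × N (charge +1): no H
  1 × O (charge -1): no H
  Total hydrogens = 18.

18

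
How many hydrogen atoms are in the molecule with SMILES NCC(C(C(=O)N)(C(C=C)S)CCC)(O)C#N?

19

Hydrogens are implicit in SMILES; fill each atom to its normal valence:
  4 × C: 2 H each → 8
  4 × C: no H
  2 × C: 1 H each → 2
  2 × N: 2 H each → 4
  1 × C: 3 H
  1 × N: no H
  1 × O: 1 H
  1 × O: no H
  1 × S: 1 H
  Total hydrogens = 19.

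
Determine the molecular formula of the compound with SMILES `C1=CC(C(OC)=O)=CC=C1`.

C8H8O2

Heavy atoms from the SMILES: 8 C, 2 O.
Implicit hydrogens by atom environment:
  5 × C (aromatic): 1 H each → 5
  2 × O: no H
  1 × C: 3 H
  1 × C (aromatic): no H
  1 × C: no H
  Total hydrogens = 8.
Molecular formula: C8H8O2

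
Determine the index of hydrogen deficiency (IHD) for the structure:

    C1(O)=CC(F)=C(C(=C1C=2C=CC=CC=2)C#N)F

10

Molecular formula from the SMILES: C13H7F2NO.
DoU = (2C + 2 + N − H − X)/2 = (2·13 + 2 + 1 − 7 − 2)/2 = 20/2 = 10.
(Structurally: 2 ring(s) + 8 π bond(s) = 10.)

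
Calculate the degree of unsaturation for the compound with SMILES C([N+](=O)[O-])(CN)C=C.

Molecular formula from the SMILES: C4H8N2O2.
DoU = (2C + 2 + N − H − X)/2 = (2·4 + 2 + 2 − 8 − 0)/2 = 4/2 = 2.
(Structurally: 0 ring(s) + 2 π bond(s) = 2.)

2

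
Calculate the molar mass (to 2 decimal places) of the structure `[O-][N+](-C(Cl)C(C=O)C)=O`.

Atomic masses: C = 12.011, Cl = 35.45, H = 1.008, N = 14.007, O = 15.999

Molecular formula: C4H6ClNO3.
M = 4×12.011 + 1×35.45 + 6×1.008 + 1×14.007 + 3×15.999 = 151.55 g/mol.

151.55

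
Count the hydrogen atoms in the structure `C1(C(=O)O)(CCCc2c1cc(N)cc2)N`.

Hydrogens are implicit in SMILES; fill each atom to its normal valence:
  3 × C: 2 H each → 6
  3 × C (aromatic): 1 H each → 3
  3 × C (aromatic): no H
  2 × C: no H
  2 × N: 2 H each → 4
  1 × O: 1 H
  1 × O: no H
  Total hydrogens = 14.

14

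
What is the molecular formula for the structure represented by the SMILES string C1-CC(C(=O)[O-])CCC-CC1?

C9H15O2-

Heavy atoms from the SMILES: 9 C, 2 O.
Implicit hydrogens by atom environment:
  7 × C: 2 H each → 14
  1 × C: 1 H
  1 × C: no H
  1 × O: no H
  1 × O (charge -1): no H
  Total hydrogens = 15.
Net charge -1.
Molecular formula: C9H15O2-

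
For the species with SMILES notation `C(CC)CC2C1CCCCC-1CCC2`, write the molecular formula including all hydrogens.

C14H26

Heavy atoms from the SMILES: 14 C.
Implicit hydrogens by atom environment:
  10 × C: 2 H each → 20
  3 × C: 1 H each → 3
  1 × C: 3 H
  Total hydrogens = 26.
Molecular formula: C14H26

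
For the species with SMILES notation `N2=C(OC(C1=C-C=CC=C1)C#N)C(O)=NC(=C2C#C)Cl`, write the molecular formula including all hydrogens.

C14H8ClN3O2

Heavy atoms from the SMILES: 14 C, 1 Cl, 3 N, 2 O.
Implicit hydrogens by atom environment:
  5 × C (aromatic): 1 H each → 5
  5 × C (aromatic): no H
  2 × C: 1 H each → 2
  2 × C: no H
  2 × N (aromatic): no H
  1 × Cl: no H
  1 × N: no H
  1 × O: 1 H
  1 × O: no H
  Total hydrogens = 8.
Molecular formula: C14H8ClN3O2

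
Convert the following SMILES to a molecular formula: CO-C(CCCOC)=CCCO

C9H18O3

Heavy atoms from the SMILES: 9 C, 3 O.
Implicit hydrogens by atom environment:
  5 × C: 2 H each → 10
  2 × C: 3 H each → 6
  2 × O: no H
  1 × C: 1 H
  1 × C: no H
  1 × O: 1 H
  Total hydrogens = 18.
Molecular formula: C9H18O3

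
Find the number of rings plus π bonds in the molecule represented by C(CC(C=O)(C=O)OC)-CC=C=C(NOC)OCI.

4

Molecular formula from the SMILES: C12H18INO5.
DoU = (2C + 2 + N − H − X)/2 = (2·12 + 2 + 1 − 18 − 1)/2 = 8/2 = 4.
(Structurally: 0 ring(s) + 4 π bond(s) = 4.)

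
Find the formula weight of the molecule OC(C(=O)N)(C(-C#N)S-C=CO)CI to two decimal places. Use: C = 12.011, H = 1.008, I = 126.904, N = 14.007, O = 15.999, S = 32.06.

Molecular formula: C7H9IN2O3S.
M = 7×12.011 + 9×1.008 + 1×126.904 + 2×14.007 + 3×15.999 + 1×32.06 = 328.12 g/mol.

328.12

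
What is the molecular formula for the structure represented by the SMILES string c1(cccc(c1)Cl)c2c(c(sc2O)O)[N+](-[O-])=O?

C10H6ClNO4S

Heavy atoms from the SMILES: 10 C, 1 Cl, 1 N, 4 O, 1 S.
Implicit hydrogens by atom environment:
  6 × C (aromatic): no H
  4 × C (aromatic): 1 H each → 4
  2 × O: 1 H each → 2
  1 × Cl: no H
  1 × N (charge +1): no H
  1 × O: no H
  1 × O (charge -1): no H
  1 × S (aromatic): no H
  Total hydrogens = 6.
Molecular formula: C10H6ClNO4S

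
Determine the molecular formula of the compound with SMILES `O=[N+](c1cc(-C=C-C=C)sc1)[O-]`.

C8H7NO2S

Heavy atoms from the SMILES: 8 C, 1 N, 2 O, 1 S.
Implicit hydrogens by atom environment:
  3 × C: 1 H each → 3
  2 × C (aromatic): 1 H each → 2
  2 × C (aromatic): no H
  1 × C: 2 H
  1 × N (charge +1): no H
  1 × O: no H
  1 × O (charge -1): no H
  1 × S (aromatic): no H
  Total hydrogens = 7.
Molecular formula: C8H7NO2S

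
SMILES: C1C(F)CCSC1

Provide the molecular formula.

C5H9FS

Heavy atoms from the SMILES: 5 C, 1 F, 1 S.
Implicit hydrogens by atom environment:
  4 × C: 2 H each → 8
  1 × C: 1 H
  1 × F: no H
  1 × S: no H
  Total hydrogens = 9.
Molecular formula: C5H9FS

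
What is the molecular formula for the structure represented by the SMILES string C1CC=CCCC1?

C7H12

Heavy atoms from the SMILES: 7 C.
Implicit hydrogens by atom environment:
  5 × C: 2 H each → 10
  2 × C: 1 H each → 2
  Total hydrogens = 12.
Molecular formula: C7H12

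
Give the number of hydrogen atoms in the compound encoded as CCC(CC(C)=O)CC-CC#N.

Hydrogens are implicit in SMILES; fill each atom to its normal valence:
  5 × C: 2 H each → 10
  2 × C: 3 H each → 6
  2 × C: no H
  1 × C: 1 H
  1 × N: no H
  1 × O: no H
  Total hydrogens = 17.

17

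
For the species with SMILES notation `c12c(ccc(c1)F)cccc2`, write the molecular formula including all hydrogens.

C10H7F

Heavy atoms from the SMILES: 10 C, 1 F.
Implicit hydrogens by atom environment:
  7 × C (aromatic): 1 H each → 7
  3 × C (aromatic): no H
  1 × F: no H
  Total hydrogens = 7.
Molecular formula: C10H7F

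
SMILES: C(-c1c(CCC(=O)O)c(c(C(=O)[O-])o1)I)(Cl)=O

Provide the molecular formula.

Heavy atoms from the SMILES: 9 C, 1 Cl, 1 I, 6 O.
Implicit hydrogens by atom environment:
  4 × C (aromatic): no H
  3 × C: no H
  3 × O: no H
  2 × C: 2 H each → 4
  1 × Cl: no H
  1 × I: no H
  1 × O: 1 H
  1 × O (aromatic): no H
  1 × O (charge -1): no H
  Total hydrogens = 5.
Net charge -1.
Molecular formula: C9H5ClIO6-

C9H5ClIO6-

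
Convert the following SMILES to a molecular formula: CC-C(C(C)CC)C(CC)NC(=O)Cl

Heavy atoms from the SMILES: 11 C, 1 Cl, 1 N, 1 O.
Implicit hydrogens by atom environment:
  4 × C: 3 H each → 12
  3 × C: 2 H each → 6
  3 × C: 1 H each → 3
  1 × C: no H
  1 × Cl: no H
  1 × N: 1 H
  1 × O: no H
  Total hydrogens = 22.
Molecular formula: C11H22ClNO

C11H22ClNO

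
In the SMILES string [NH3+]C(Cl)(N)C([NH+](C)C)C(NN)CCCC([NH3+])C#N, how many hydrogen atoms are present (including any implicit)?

27

Hydrogens are implicit in SMILES; fill each atom to its normal valence:
  3 × C: 2 H each → 6
  3 × C: 1 H each → 3
  2 × C: 3 H each → 6
  2 × C: no H
  2 × N (charge +1): 3 H each → 6
  2 × N: 2 H each → 4
  1 × Cl: no H
  1 × N (charge +1): 1 H
  1 × N: 1 H
  1 × N: no H
  Total hydrogens = 27.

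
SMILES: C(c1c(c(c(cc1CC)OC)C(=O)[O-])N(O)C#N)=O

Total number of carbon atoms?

12

The symbol for carbon appears 12 times in the SMILES. Lowercase c denotes aromatic carbon and counts toward C.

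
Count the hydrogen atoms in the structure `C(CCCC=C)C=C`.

14

Hydrogens are implicit in SMILES; fill each atom to its normal valence:
  6 × C: 2 H each → 12
  2 × C: 1 H each → 2
  Total hydrogens = 14.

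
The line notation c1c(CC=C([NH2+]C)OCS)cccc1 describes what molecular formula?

C11H16NOS+

Heavy atoms from the SMILES: 11 C, 1 N, 1 O, 1 S.
Implicit hydrogens by atom environment:
  5 × C (aromatic): 1 H each → 5
  2 × C: 2 H each → 4
  1 × C: 3 H
  1 × C: 1 H
  1 × C: no H
  1 × C (aromatic): no H
  1 × N (charge +1): 2 H
  1 × O: no H
  1 × S: 1 H
  Total hydrogens = 16.
Net charge +1.
Molecular formula: C11H16NOS+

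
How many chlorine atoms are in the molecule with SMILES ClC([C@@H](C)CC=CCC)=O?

The symbol for chlorine appears 1 time in the SMILES.

1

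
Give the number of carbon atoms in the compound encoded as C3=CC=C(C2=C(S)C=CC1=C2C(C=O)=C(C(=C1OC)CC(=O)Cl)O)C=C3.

20

The symbol for carbon appears 20 times in the SMILES. (Cl is a single chlorine, not C + l.)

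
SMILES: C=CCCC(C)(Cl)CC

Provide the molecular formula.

C8H15Cl

Heavy atoms from the SMILES: 8 C, 1 Cl.
Implicit hydrogens by atom environment:
  4 × C: 2 H each → 8
  2 × C: 3 H each → 6
  1 × C: 1 H
  1 × C: no H
  1 × Cl: no H
  Total hydrogens = 15.
Molecular formula: C8H15Cl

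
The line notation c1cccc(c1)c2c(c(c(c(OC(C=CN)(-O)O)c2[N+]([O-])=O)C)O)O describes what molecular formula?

Heavy atoms from the SMILES: 16 C, 2 N, 7 O.
Implicit hydrogens by atom environment:
  7 × C (aromatic): no H
  5 × C (aromatic): 1 H each → 5
  4 × O: 1 H each → 4
  2 × C: 1 H each → 2
  2 × O: no H
  1 × C: 3 H
  1 × C: no H
  1 × N: 2 H
  1 × N (charge +1): no H
  1 × O (charge -1): no H
  Total hydrogens = 16.
Molecular formula: C16H16N2O7

C16H16N2O7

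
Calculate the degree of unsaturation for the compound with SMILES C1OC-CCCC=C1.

2

Molecular formula from the SMILES: C7H12O.
DoU = (2C + 2 + N − H − X)/2 = (2·7 + 2 + 0 − 12 − 0)/2 = 4/2 = 2.
(Structurally: 1 ring(s) + 1 π bond(s) = 2.)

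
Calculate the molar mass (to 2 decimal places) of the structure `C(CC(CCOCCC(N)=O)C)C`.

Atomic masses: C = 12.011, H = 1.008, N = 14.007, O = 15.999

187.28

Molecular formula: C10H21NO2.
M = 10×12.011 + 21×1.008 + 1×14.007 + 2×15.999 = 187.28 g/mol.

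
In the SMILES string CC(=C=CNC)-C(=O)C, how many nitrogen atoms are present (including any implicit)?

1

The symbol for nitrogen appears 1 time in the SMILES.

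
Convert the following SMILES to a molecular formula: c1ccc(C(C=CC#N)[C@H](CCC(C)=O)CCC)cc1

C18H23NO

Heavy atoms from the SMILES: 18 C, 1 N, 1 O.
Implicit hydrogens by atom environment:
  5 × C (aromatic): 1 H each → 5
  4 × C: 2 H each → 8
  4 × C: 1 H each → 4
  2 × C: 3 H each → 6
  2 × C: no H
  1 × C (aromatic): no H
  1 × N: no H
  1 × O: no H
  Total hydrogens = 23.
Molecular formula: C18H23NO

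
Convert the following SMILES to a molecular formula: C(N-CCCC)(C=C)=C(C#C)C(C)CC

C14H23N

Heavy atoms from the SMILES: 14 C, 1 N.
Implicit hydrogens by atom environment:
  5 × C: 2 H each → 10
  3 × C: 3 H each → 9
  3 × C: 1 H each → 3
  3 × C: no H
  1 × N: 1 H
  Total hydrogens = 23.
Molecular formula: C14H23N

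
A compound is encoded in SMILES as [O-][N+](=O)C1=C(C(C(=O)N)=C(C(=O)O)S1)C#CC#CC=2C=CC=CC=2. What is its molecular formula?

Heavy atoms from the SMILES: 16 C, 2 N, 5 O, 1 S.
Implicit hydrogens by atom environment:
  6 × C: no H
  5 × C (aromatic): 1 H each → 5
  5 × C (aromatic): no H
  3 × O: no H
  1 × N: 2 H
  1 × N (charge +1): no H
  1 × O: 1 H
  1 × O (charge -1): no H
  1 × S (aromatic): no H
  Total hydrogens = 8.
Molecular formula: C16H8N2O5S

C16H8N2O5S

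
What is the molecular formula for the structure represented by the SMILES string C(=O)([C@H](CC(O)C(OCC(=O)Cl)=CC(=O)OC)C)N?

C11H16ClNO6

Heavy atoms from the SMILES: 11 C, 1 Cl, 1 N, 6 O.
Implicit hydrogens by atom environment:
  5 × O: no H
  4 × C: no H
  3 × C: 1 H each → 3
  2 × C: 3 H each → 6
  2 × C: 2 H each → 4
  1 × Cl: no H
  1 × N: 2 H
  1 × O: 1 H
  Total hydrogens = 16.
Molecular formula: C11H16ClNO6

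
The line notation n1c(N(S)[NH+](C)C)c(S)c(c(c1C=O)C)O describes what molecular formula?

C9H14N3O2S2+

Heavy atoms from the SMILES: 9 C, 3 N, 2 O, 2 S.
Implicit hydrogens by atom environment:
  5 × C (aromatic): no H
  3 × C: 3 H each → 9
  2 × S: 1 H each → 2
  1 × C: 1 H
  1 × N (charge +1): 1 H
  1 × N (aromatic): no H
  1 × N: no H
  1 × O: 1 H
  1 × O: no H
  Total hydrogens = 14.
Net charge +1.
Molecular formula: C9H14N3O2S2+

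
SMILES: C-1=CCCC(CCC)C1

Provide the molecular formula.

C9H16

Heavy atoms from the SMILES: 9 C.
Implicit hydrogens by atom environment:
  5 × C: 2 H each → 10
  3 × C: 1 H each → 3
  1 × C: 3 H
  Total hydrogens = 16.
Molecular formula: C9H16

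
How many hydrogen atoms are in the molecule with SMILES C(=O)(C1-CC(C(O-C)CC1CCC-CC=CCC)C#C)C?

Hydrogens are implicit in SMILES; fill each atom to its normal valence:
  7 × C: 2 H each → 14
  7 × C: 1 H each → 7
  3 × C: 3 H each → 9
  2 × C: no H
  2 × O: no H
  Total hydrogens = 30.

30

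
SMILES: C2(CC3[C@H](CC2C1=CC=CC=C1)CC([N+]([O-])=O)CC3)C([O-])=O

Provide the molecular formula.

Heavy atoms from the SMILES: 17 C, 1 N, 4 O.
Implicit hydrogens by atom environment:
  5 × C: 2 H each → 10
  5 × C: 1 H each → 5
  5 × C (aromatic): 1 H each → 5
  2 × O: no H
  2 × O (charge -1): no H
  1 × C: no H
  1 × C (aromatic): no H
  1 × N (charge +1): no H
  Total hydrogens = 20.
Net charge -1.
Molecular formula: C17H20NO4-

C17H20NO4-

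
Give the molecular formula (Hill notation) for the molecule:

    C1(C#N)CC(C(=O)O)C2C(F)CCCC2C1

C12H16FNO2

Heavy atoms from the SMILES: 12 C, 1 F, 1 N, 2 O.
Implicit hydrogens by atom environment:
  5 × C: 2 H each → 10
  5 × C: 1 H each → 5
  2 × C: no H
  1 × F: no H
  1 × N: no H
  1 × O: 1 H
  1 × O: no H
  Total hydrogens = 16.
Molecular formula: C12H16FNO2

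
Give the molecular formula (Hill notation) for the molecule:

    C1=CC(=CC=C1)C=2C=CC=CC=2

Heavy atoms from the SMILES: 12 C.
Implicit hydrogens by atom environment:
  10 × C (aromatic): 1 H each → 10
  2 × C (aromatic): no H
  Total hydrogens = 10.
Molecular formula: C12H10

C12H10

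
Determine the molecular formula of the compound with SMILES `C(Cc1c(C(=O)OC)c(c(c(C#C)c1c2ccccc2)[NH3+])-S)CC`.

Heavy atoms from the SMILES: 20 C, 1 N, 2 O, 1 S.
Implicit hydrogens by atom environment:
  7 × C (aromatic): no H
  5 × C (aromatic): 1 H each → 5
  3 × C: 2 H each → 6
  2 × C: 3 H each → 6
  2 × C: no H
  2 × O: no H
  1 × C: 1 H
  1 × N (charge +1): 3 H
  1 × S: 1 H
  Total hydrogens = 22.
Net charge +1.
Molecular formula: C20H22NO2S+

C20H22NO2S+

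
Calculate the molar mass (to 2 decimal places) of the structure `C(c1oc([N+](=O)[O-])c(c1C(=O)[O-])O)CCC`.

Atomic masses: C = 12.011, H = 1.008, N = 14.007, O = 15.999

Molecular formula: C9H10NO6-.
M = 9×12.011 + 10×1.008 + 1×14.007 + 6×15.999 = 228.18 g/mol.

228.18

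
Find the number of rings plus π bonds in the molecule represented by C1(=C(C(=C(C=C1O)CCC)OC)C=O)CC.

Molecular formula from the SMILES: C13H18O3.
DoU = (2C + 2 + N − H − X)/2 = (2·13 + 2 + 0 − 18 − 0)/2 = 10/2 = 5.
(Structurally: 1 ring(s) + 4 π bond(s) = 5.)

5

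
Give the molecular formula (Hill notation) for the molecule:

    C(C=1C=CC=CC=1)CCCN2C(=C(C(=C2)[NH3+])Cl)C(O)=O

Heavy atoms from the SMILES: 15 C, 1 Cl, 2 N, 2 O.
Implicit hydrogens by atom environment:
  6 × C (aromatic): 1 H each → 6
  4 × C: 2 H each → 8
  4 × C (aromatic): no H
  1 × C: no H
  1 × Cl: no H
  1 × N (charge +1): 3 H
  1 × N (aromatic): no H
  1 × O: 1 H
  1 × O: no H
  Total hydrogens = 18.
Net charge +1.
Molecular formula: C15H18ClN2O2+

C15H18ClN2O2+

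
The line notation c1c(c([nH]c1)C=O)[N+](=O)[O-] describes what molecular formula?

C5H4N2O3

Heavy atoms from the SMILES: 5 C, 2 N, 3 O.
Implicit hydrogens by atom environment:
  2 × C (aromatic): 1 H each → 2
  2 × C (aromatic): no H
  2 × O: no H
  1 × C: 1 H
  1 × N (aromatic): 1 H
  1 × N (charge +1): no H
  1 × O (charge -1): no H
  Total hydrogens = 4.
Molecular formula: C5H4N2O3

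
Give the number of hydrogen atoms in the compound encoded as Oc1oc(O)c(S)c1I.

3

Hydrogens are implicit in SMILES; fill each atom to its normal valence:
  4 × C (aromatic): no H
  2 × O: 1 H each → 2
  1 × I: no H
  1 × O (aromatic): no H
  1 × S: 1 H
  Total hydrogens = 3.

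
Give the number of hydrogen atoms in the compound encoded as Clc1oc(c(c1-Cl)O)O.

Hydrogens are implicit in SMILES; fill each atom to its normal valence:
  4 × C (aromatic): no H
  2 × Cl: no H
  2 × O: 1 H each → 2
  1 × O (aromatic): no H
  Total hydrogens = 2.

2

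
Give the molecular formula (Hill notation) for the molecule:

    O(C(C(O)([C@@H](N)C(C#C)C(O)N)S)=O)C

Heavy atoms from the SMILES: 8 C, 2 N, 4 O, 1 S.
Implicit hydrogens by atom environment:
  4 × C: 1 H each → 4
  3 × C: no H
  2 × N: 2 H each → 4
  2 × O: 1 H each → 2
  2 × O: no H
  1 × C: 3 H
  1 × S: 1 H
  Total hydrogens = 14.
Molecular formula: C8H14N2O4S

C8H14N2O4S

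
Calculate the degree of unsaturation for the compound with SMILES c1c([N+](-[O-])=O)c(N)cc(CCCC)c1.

Molecular formula from the SMILES: C10H14N2O2.
DoU = (2C + 2 + N − H − X)/2 = (2·10 + 2 + 2 − 14 − 0)/2 = 10/2 = 5.
(Structurally: 1 ring(s) + 4 π bond(s) = 5.)

5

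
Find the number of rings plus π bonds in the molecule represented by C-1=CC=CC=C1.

4

Molecular formula from the SMILES: C6H6.
DoU = (2C + 2 + N − H − X)/2 = (2·6 + 2 + 0 − 6 − 0)/2 = 8/2 = 4.
(Structurally: 1 ring(s) + 3 π bond(s) = 4.)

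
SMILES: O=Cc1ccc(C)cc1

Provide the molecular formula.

C8H8O

Heavy atoms from the SMILES: 8 C, 1 O.
Implicit hydrogens by atom environment:
  4 × C (aromatic): 1 H each → 4
  2 × C (aromatic): no H
  1 × C: 3 H
  1 × C: 1 H
  1 × O: no H
  Total hydrogens = 8.
Molecular formula: C8H8O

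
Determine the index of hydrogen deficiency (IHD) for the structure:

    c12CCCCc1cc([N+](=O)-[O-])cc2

6

Molecular formula from the SMILES: C10H11NO2.
DoU = (2C + 2 + N − H − X)/2 = (2·10 + 2 + 1 − 11 − 0)/2 = 12/2 = 6.
(Structurally: 2 ring(s) + 4 π bond(s) = 6.)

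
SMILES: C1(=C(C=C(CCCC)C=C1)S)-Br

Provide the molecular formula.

C10H13BrS

Heavy atoms from the SMILES: 1 Br, 10 C, 1 S.
Implicit hydrogens by atom environment:
  3 × C: 2 H each → 6
  3 × C (aromatic): 1 H each → 3
  3 × C (aromatic): no H
  1 × Br: no H
  1 × C: 3 H
  1 × S: 1 H
  Total hydrogens = 13.
Molecular formula: C10H13BrS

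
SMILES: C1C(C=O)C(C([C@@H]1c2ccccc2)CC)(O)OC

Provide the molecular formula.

Heavy atoms from the SMILES: 15 C, 3 O.
Implicit hydrogens by atom environment:
  5 × C (aromatic): 1 H each → 5
  4 × C: 1 H each → 4
  2 × C: 3 H each → 6
  2 × C: 2 H each → 4
  2 × O: no H
  1 × C: no H
  1 × C (aromatic): no H
  1 × O: 1 H
  Total hydrogens = 20.
Molecular formula: C15H20O3

C15H20O3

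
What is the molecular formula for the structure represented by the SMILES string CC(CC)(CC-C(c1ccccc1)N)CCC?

Heavy atoms from the SMILES: 16 C, 1 N.
Implicit hydrogens by atom environment:
  5 × C: 2 H each → 10
  5 × C (aromatic): 1 H each → 5
  3 × C: 3 H each → 9
  1 × C: 1 H
  1 × C: no H
  1 × C (aromatic): no H
  1 × N: 2 H
  Total hydrogens = 27.
Molecular formula: C16H27N

C16H27N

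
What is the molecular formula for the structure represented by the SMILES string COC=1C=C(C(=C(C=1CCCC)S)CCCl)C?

Heavy atoms from the SMILES: 14 C, 1 Cl, 1 O, 1 S.
Implicit hydrogens by atom environment:
  5 × C: 2 H each → 10
  5 × C (aromatic): no H
  3 × C: 3 H each → 9
  1 × C (aromatic): 1 H
  1 × Cl: no H
  1 × O: no H
  1 × S: 1 H
  Total hydrogens = 21.
Molecular formula: C14H21ClOS

C14H21ClOS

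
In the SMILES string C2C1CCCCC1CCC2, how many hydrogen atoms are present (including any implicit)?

Hydrogens are implicit in SMILES; fill each atom to its normal valence:
  8 × C: 2 H each → 16
  2 × C: 1 H each → 2
  Total hydrogens = 18.

18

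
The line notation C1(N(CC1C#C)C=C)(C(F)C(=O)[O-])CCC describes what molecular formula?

C12H15FNO2-

Heavy atoms from the SMILES: 12 C, 1 F, 1 N, 2 O.
Implicit hydrogens by atom environment:
  4 × C: 2 H each → 8
  4 × C: 1 H each → 4
  3 × C: no H
  1 × C: 3 H
  1 × F: no H
  1 × N: no H
  1 × O: no H
  1 × O (charge -1): no H
  Total hydrogens = 15.
Net charge -1.
Molecular formula: C12H15FNO2-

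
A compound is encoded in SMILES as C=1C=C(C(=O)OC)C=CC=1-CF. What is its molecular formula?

Heavy atoms from the SMILES: 9 C, 1 F, 2 O.
Implicit hydrogens by atom environment:
  4 × C (aromatic): 1 H each → 4
  2 × C (aromatic): no H
  2 × O: no H
  1 × C: 3 H
  1 × C: 2 H
  1 × C: no H
  1 × F: no H
  Total hydrogens = 9.
Molecular formula: C9H9FO2

C9H9FO2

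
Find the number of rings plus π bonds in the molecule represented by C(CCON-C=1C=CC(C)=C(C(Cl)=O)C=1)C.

5

Molecular formula from the SMILES: C12H16ClNO2.
DoU = (2C + 2 + N − H − X)/2 = (2·12 + 2 + 1 − 16 − 1)/2 = 10/2 = 5.
(Structurally: 1 ring(s) + 4 π bond(s) = 5.)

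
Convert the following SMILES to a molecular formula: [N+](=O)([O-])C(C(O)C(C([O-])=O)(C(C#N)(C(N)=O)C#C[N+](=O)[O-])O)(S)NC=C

Heavy atoms from the SMILES: 11 C, 5 N, 9 O, 1 S.
Implicit hydrogens by atom environment:
  8 × C: no H
  4 × O: no H
  3 × O (charge -1): no H
  2 × C: 1 H each → 2
  2 × N (charge +1): no H
  2 × O: 1 H each → 2
  1 × C: 2 H
  1 × N: 2 H
  1 × N: 1 H
  1 × N: no H
  1 × S: 1 H
  Total hydrogens = 10.
Net charge -1.
Molecular formula: C11H10N5O9S-

C11H10N5O9S-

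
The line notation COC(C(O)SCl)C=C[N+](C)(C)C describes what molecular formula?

Heavy atoms from the SMILES: 8 C, 1 Cl, 1 N, 2 O, 1 S.
Implicit hydrogens by atom environment:
  4 × C: 3 H each → 12
  4 × C: 1 H each → 4
  1 × Cl: no H
  1 × N (charge +1): no H
  1 × O: 1 H
  1 × O: no H
  1 × S: no H
  Total hydrogens = 17.
Net charge +1.
Molecular formula: C8H17ClNO2S+

C8H17ClNO2S+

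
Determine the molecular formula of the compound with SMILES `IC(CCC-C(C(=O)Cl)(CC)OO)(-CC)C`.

C11H20ClIO3

Heavy atoms from the SMILES: 11 C, 1 Cl, 1 I, 3 O.
Implicit hydrogens by atom environment:
  5 × C: 2 H each → 10
  3 × C: 3 H each → 9
  3 × C: no H
  2 × O: no H
  1 × Cl: no H
  1 × I: no H
  1 × O: 1 H
  Total hydrogens = 20.
Molecular formula: C11H20ClIO3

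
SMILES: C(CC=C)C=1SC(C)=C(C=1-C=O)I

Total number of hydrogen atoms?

Hydrogens are implicit in SMILES; fill each atom to its normal valence:
  4 × C (aromatic): no H
  3 × C: 2 H each → 6
  2 × C: 1 H each → 2
  1 × C: 3 H
  1 × I: no H
  1 × O: no H
  1 × S (aromatic): no H
  Total hydrogens = 11.

11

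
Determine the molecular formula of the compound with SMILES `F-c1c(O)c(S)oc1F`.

Heavy atoms from the SMILES: 4 C, 2 F, 2 O, 1 S.
Implicit hydrogens by atom environment:
  4 × C (aromatic): no H
  2 × F: no H
  1 × O: 1 H
  1 × O (aromatic): no H
  1 × S: 1 H
  Total hydrogens = 2.
Molecular formula: C4H2F2O2S

C4H2F2O2S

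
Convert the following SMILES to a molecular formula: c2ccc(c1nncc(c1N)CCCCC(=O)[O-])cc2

Heavy atoms from the SMILES: 15 C, 3 N, 2 O.
Implicit hydrogens by atom environment:
  6 × C (aromatic): 1 H each → 6
  4 × C: 2 H each → 8
  4 × C (aromatic): no H
  2 × N (aromatic): no H
  1 × C: no H
  1 × N: 2 H
  1 × O: no H
  1 × O (charge -1): no H
  Total hydrogens = 16.
Net charge -1.
Molecular formula: C15H16N3O2-

C15H16N3O2-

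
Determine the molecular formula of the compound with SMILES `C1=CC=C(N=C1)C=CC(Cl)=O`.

C8H6ClNO

Heavy atoms from the SMILES: 8 C, 1 Cl, 1 N, 1 O.
Implicit hydrogens by atom environment:
  4 × C (aromatic): 1 H each → 4
  2 × C: 1 H each → 2
  1 × C (aromatic): no H
  1 × C: no H
  1 × Cl: no H
  1 × N (aromatic): no H
  1 × O: no H
  Total hydrogens = 6.
Molecular formula: C8H6ClNO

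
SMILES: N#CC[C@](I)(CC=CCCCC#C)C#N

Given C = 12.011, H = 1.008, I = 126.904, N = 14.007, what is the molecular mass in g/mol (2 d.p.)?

312.15

Molecular formula: C12H13IN2.
M = 12×12.011 + 13×1.008 + 1×126.904 + 2×14.007 = 312.15 g/mol.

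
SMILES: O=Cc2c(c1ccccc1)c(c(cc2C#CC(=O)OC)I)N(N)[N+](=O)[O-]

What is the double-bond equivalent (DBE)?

13

Molecular formula from the SMILES: C17H12IN3O5.
DoU = (2C + 2 + N − H − X)/2 = (2·17 + 2 + 3 − 12 − 1)/2 = 26/2 = 13.
(Structurally: 2 ring(s) + 11 π bond(s) = 13.)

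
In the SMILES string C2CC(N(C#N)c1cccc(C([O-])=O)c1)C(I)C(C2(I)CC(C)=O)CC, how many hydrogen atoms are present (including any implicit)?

Hydrogens are implicit in SMILES; fill each atom to its normal valence:
  4 × C: 2 H each → 8
  4 × C (aromatic): 1 H each → 4
  4 × C: no H
  3 × C: 1 H each → 3
  2 × C: 3 H each → 6
  2 × C (aromatic): no H
  2 × I: no H
  2 × N: no H
  2 × O: no H
  1 × O (charge -1): no H
  Total hydrogens = 21.

21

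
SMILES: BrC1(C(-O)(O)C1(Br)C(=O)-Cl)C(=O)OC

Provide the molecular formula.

C6H5Br2ClO5

Heavy atoms from the SMILES: 2 Br, 6 C, 1 Cl, 5 O.
Implicit hydrogens by atom environment:
  5 × C: no H
  3 × O: no H
  2 × Br: no H
  2 × O: 1 H each → 2
  1 × C: 3 H
  1 × Cl: no H
  Total hydrogens = 5.
Molecular formula: C6H5Br2ClO5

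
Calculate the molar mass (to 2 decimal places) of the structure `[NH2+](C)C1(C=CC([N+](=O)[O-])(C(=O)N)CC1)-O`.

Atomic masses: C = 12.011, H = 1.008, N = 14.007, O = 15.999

Molecular formula: C8H14N3O4+.
M = 8×12.011 + 14×1.008 + 3×14.007 + 4×15.999 = 216.22 g/mol.

216.22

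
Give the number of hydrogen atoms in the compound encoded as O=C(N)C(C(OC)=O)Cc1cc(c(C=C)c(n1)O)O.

Hydrogens are implicit in SMILES; fill each atom to its normal valence:
  4 × C (aromatic): no H
  3 × O: no H
  2 × C: 2 H each → 4
  2 × C: 1 H each → 2
  2 × C: no H
  2 × O: 1 H each → 2
  1 × C: 3 H
  1 × C (aromatic): 1 H
  1 × N: 2 H
  1 × N (aromatic): no H
  Total hydrogens = 14.

14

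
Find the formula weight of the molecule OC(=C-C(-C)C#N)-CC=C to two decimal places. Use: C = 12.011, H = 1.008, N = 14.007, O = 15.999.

137.18

Molecular formula: C8H11NO.
M = 8×12.011 + 11×1.008 + 1×14.007 + 1×15.999 = 137.18 g/mol.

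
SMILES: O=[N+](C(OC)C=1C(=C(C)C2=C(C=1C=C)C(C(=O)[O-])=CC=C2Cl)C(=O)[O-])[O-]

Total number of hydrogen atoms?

Hydrogens are implicit in SMILES; fill each atom to its normal valence:
  8 × C (aromatic): no H
  4 × O: no H
  3 × O (charge -1): no H
  2 × C: 3 H each → 6
  2 × C (aromatic): 1 H each → 2
  2 × C: 1 H each → 2
  2 × C: no H
  1 × C: 2 H
  1 × Cl: no H
  1 × N (charge +1): no H
  Total hydrogens = 12.

12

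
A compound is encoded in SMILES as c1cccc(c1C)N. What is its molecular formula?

C7H9N

Heavy atoms from the SMILES: 7 C, 1 N.
Implicit hydrogens by atom environment:
  4 × C (aromatic): 1 H each → 4
  2 × C (aromatic): no H
  1 × C: 3 H
  1 × N: 2 H
  Total hydrogens = 9.
Molecular formula: C7H9N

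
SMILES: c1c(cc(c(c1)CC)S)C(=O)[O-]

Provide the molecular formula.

Heavy atoms from the SMILES: 9 C, 2 O, 1 S.
Implicit hydrogens by atom environment:
  3 × C (aromatic): 1 H each → 3
  3 × C (aromatic): no H
  1 × C: 3 H
  1 × C: 2 H
  1 × C: no H
  1 × O: no H
  1 × O (charge -1): no H
  1 × S: 1 H
  Total hydrogens = 9.
Net charge -1.
Molecular formula: C9H9O2S-

C9H9O2S-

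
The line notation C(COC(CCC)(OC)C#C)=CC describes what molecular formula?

C11H18O2

Heavy atoms from the SMILES: 11 C, 2 O.
Implicit hydrogens by atom environment:
  3 × C: 3 H each → 9
  3 × C: 2 H each → 6
  3 × C: 1 H each → 3
  2 × C: no H
  2 × O: no H
  Total hydrogens = 18.
Molecular formula: C11H18O2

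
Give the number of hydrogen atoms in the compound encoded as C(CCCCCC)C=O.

Hydrogens are implicit in SMILES; fill each atom to its normal valence:
  6 × C: 2 H each → 12
  1 × C: 3 H
  1 × C: 1 H
  1 × O: no H
  Total hydrogens = 16.

16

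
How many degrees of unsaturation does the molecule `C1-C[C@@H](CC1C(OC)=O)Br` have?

Molecular formula from the SMILES: C7H11BrO2.
DoU = (2C + 2 + N − H − X)/2 = (2·7 + 2 + 0 − 11 − 1)/2 = 4/2 = 2.
(Structurally: 1 ring(s) + 1 π bond(s) = 2.)

2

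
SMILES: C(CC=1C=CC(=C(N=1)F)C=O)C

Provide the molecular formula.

Heavy atoms from the SMILES: 9 C, 1 F, 1 N, 1 O.
Implicit hydrogens by atom environment:
  3 × C (aromatic): no H
  2 × C: 2 H each → 4
  2 × C (aromatic): 1 H each → 2
  1 × C: 3 H
  1 × C: 1 H
  1 × F: no H
  1 × N (aromatic): no H
  1 × O: no H
  Total hydrogens = 10.
Molecular formula: C9H10FNO

C9H10FNO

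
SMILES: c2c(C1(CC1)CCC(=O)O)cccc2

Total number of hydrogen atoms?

14

Hydrogens are implicit in SMILES; fill each atom to its normal valence:
  5 × C (aromatic): 1 H each → 5
  4 × C: 2 H each → 8
  2 × C: no H
  1 × C (aromatic): no H
  1 × O: 1 H
  1 × O: no H
  Total hydrogens = 14.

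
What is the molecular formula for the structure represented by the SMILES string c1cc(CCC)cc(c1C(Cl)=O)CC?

C12H15ClO

Heavy atoms from the SMILES: 12 C, 1 Cl, 1 O.
Implicit hydrogens by atom environment:
  3 × C: 2 H each → 6
  3 × C (aromatic): 1 H each → 3
  3 × C (aromatic): no H
  2 × C: 3 H each → 6
  1 × C: no H
  1 × Cl: no H
  1 × O: no H
  Total hydrogens = 15.
Molecular formula: C12H15ClO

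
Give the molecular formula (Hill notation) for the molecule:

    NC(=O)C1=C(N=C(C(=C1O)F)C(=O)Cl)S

C7H4ClFN2O3S

Heavy atoms from the SMILES: 7 C, 1 Cl, 1 F, 2 N, 3 O, 1 S.
Implicit hydrogens by atom environment:
  5 × C (aromatic): no H
  2 × C: no H
  2 × O: no H
  1 × Cl: no H
  1 × F: no H
  1 × N: 2 H
  1 × N (aromatic): no H
  1 × O: 1 H
  1 × S: 1 H
  Total hydrogens = 4.
Molecular formula: C7H4ClFN2O3S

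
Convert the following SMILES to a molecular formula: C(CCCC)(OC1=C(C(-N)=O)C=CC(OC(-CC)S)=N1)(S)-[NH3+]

C14H24N3O3S2+

Heavy atoms from the SMILES: 14 C, 3 N, 3 O, 2 S.
Implicit hydrogens by atom environment:
  4 × C: 2 H each → 8
  3 × C (aromatic): no H
  3 × O: no H
  2 × C: 3 H each → 6
  2 × C (aromatic): 1 H each → 2
  2 × C: no H
  2 × S: 1 H each → 2
  1 × C: 1 H
  1 × N (charge +1): 3 H
  1 × N: 2 H
  1 × N (aromatic): no H
  Total hydrogens = 24.
Net charge +1.
Molecular formula: C14H24N3O3S2+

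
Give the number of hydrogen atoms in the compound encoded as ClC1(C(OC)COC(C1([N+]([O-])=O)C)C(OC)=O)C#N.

Hydrogens are implicit in SMILES; fill each atom to its normal valence:
  5 × O: no H
  4 × C: no H
  3 × C: 3 H each → 9
  2 × C: 1 H each → 2
  1 × C: 2 H
  1 × Cl: no H
  1 × N (charge +1): no H
  1 × N: no H
  1 × O (charge -1): no H
  Total hydrogens = 13.

13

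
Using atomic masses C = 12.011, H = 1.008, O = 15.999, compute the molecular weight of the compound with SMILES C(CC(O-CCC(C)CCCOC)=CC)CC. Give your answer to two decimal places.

242.40

Molecular formula: C15H30O2.
M = 15×12.011 + 30×1.008 + 2×15.999 = 242.40 g/mol.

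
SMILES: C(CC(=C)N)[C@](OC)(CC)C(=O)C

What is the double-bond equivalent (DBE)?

Molecular formula from the SMILES: C10H19NO2.
DoU = (2C + 2 + N − H − X)/2 = (2·10 + 2 + 1 − 19 − 0)/2 = 4/2 = 2.
(Structurally: 0 ring(s) + 2 π bond(s) = 2.)

2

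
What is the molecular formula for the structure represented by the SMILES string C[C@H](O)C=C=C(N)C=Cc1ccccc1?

Heavy atoms from the SMILES: 13 C, 1 N, 1 O.
Implicit hydrogens by atom environment:
  5 × C (aromatic): 1 H each → 5
  4 × C: 1 H each → 4
  2 × C: no H
  1 × C: 3 H
  1 × C (aromatic): no H
  1 × N: 2 H
  1 × O: 1 H
  Total hydrogens = 15.
Molecular formula: C13H15NO

C13H15NO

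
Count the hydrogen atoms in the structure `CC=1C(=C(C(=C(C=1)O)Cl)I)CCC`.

12

Hydrogens are implicit in SMILES; fill each atom to its normal valence:
  5 × C (aromatic): no H
  2 × C: 3 H each → 6
  2 × C: 2 H each → 4
  1 × C (aromatic): 1 H
  1 × Cl: no H
  1 × I: no H
  1 × O: 1 H
  Total hydrogens = 12.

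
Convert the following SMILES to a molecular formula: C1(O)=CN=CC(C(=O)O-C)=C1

C7H7NO3

Heavy atoms from the SMILES: 7 C, 1 N, 3 O.
Implicit hydrogens by atom environment:
  3 × C (aromatic): 1 H each → 3
  2 × C (aromatic): no H
  2 × O: no H
  1 × C: 3 H
  1 × C: no H
  1 × N (aromatic): no H
  1 × O: 1 H
  Total hydrogens = 7.
Molecular formula: C7H7NO3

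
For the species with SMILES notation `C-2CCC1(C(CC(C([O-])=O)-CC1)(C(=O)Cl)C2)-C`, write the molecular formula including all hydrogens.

Heavy atoms from the SMILES: 13 C, 1 Cl, 3 O.
Implicit hydrogens by atom environment:
  7 × C: 2 H each → 14
  4 × C: no H
  2 × O: no H
  1 × C: 3 H
  1 × C: 1 H
  1 × Cl: no H
  1 × O (charge -1): no H
  Total hydrogens = 18.
Net charge -1.
Molecular formula: C13H18ClO3-

C13H18ClO3-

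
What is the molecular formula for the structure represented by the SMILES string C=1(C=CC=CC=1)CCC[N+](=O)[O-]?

C9H11NO2

Heavy atoms from the SMILES: 9 C, 1 N, 2 O.
Implicit hydrogens by atom environment:
  5 × C (aromatic): 1 H each → 5
  3 × C: 2 H each → 6
  1 × C (aromatic): no H
  1 × N (charge +1): no H
  1 × O: no H
  1 × O (charge -1): no H
  Total hydrogens = 11.
Molecular formula: C9H11NO2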